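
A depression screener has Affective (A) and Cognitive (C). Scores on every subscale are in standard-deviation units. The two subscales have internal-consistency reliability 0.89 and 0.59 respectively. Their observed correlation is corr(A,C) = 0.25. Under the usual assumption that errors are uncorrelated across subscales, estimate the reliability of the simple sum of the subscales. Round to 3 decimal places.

0.792

Var(A+C) = 2 + 2·[0.25] = 2 + 0.5 = 2.5.
Because errors are independent across components, Cov(Tᵢ,Tⱼ) = Cov(Xᵢ,Xⱼ); the off-diagonal part of the true-score variance is the same as above.
True-score variance = [0.89 + 0.59] + 0.5 = 1.48 + 0.5 = 1.98.
Reliability = 1.98 / 2.5 = 0.792.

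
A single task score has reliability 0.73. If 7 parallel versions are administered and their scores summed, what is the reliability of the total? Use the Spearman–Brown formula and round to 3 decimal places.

ρ_k = kρ / (1 + (k−1)ρ) = 7·0.73 / (1 + 6·0.73) = 5.110 / 5.380 = 0.950.

0.950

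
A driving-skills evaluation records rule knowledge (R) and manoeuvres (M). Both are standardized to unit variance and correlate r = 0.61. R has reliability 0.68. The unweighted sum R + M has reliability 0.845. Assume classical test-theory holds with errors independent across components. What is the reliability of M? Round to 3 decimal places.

0.821

Var(R+M) = 2 + 2·0.61 = 3.220.
True-score variance = ρ_R + ρ_M + 2·0.61, so 0.845 = (0.68 + ρ_M + 1.22) / 3.220.
ρ_M = 0.845·3.220 − 0.68 − 1.22 = 0.821.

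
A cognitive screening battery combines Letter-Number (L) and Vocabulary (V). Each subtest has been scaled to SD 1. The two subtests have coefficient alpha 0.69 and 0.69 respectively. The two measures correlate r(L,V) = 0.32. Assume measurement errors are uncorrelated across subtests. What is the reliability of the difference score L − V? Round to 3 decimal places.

Var(L−V) = 1 + 1 − 2·0.32 = 2 − 0.64 = 1.36.
Because errors are independent across components, Cov(Tᵢ,Tⱼ) = Cov(Xᵢ,Xⱼ); the off-diagonal part of the true-score variance is the same as above.
True-score variance = [0.69 + 0.69] − 0.64 = 1.38 − 0.64 = 0.74.
Reliability = 0.74 / 1.36 = 0.544.

0.544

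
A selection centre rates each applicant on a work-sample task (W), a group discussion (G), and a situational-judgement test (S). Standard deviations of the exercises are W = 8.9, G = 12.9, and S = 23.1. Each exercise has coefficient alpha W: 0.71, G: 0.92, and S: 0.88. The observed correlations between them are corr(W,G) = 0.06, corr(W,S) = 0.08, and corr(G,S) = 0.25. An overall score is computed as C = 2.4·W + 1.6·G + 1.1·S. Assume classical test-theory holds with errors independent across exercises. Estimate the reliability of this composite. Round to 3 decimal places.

0.874

Var(C) = 2.4²·8.9² + 1.6²·12.9² + 1.1²·23.1² + 2·[3.84·8.9·12.9·0.06 + 2.64·8.9·23.1·0.08 + 1.76·12.9·23.1·0.25] = 1527.93 + 401.977 = 1929.9.
Under uncorrelated errors the observed covariances equal the true-score covariances, so only the own-variance terms attenuate.
True-score variance = [2.4²·8.9²·0.71 + 1.6²·12.9²·0.92 + 1.1²·23.1²·0.88] + 401.977 = 1284.05 + 401.977 = 1686.03.
Reliability = 1686.03 / 1929.9 = 0.874.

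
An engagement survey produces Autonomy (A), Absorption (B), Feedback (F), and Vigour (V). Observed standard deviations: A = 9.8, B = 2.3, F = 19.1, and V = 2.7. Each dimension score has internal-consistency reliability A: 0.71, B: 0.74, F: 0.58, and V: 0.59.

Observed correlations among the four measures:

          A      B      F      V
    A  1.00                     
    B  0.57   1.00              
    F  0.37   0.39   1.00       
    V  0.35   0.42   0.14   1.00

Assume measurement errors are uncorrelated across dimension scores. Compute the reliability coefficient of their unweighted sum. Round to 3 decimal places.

Var(A+B+F+V) = 9.8² + 2.3² + 19.1² + 2.7² + 2·[9.8·2.3·0.57 + 9.8·19.1·0.37 + 9.8·2.7·0.35 + 2.3·19.1·0.39 + 2.3·2.7·0.42 + 19.1·2.7·0.14] = 473.43 + 236.652 = 710.082.
Under uncorrelated errors the observed covariances equal the true-score covariances, so only the own-variance terms attenuate.
True-score variance = [9.8²·0.71 + 2.3²·0.74 + 19.1²·0.58 + 2.7²·0.59] + 236.652 = 287.994 + 236.652 = 524.646.
Reliability = 524.646 / 710.082 = 0.739.

0.739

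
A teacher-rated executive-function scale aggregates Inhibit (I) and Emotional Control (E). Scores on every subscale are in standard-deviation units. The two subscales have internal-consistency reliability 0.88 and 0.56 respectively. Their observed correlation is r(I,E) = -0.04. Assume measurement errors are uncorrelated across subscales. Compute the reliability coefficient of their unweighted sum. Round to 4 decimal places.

0.7083

Var(I+E) = 2 + 2·[(-0.04)] = 2 − 0.08 = 1.92.
Under uncorrelated errors the observed covariances equal the true-score covariances, so only the own-variance terms attenuate.
True-score variance = [0.88 + 0.56] − 0.08 = 1.44 − 0.08 = 1.36.
Reliability = 1.36 / 1.92 = 0.7083.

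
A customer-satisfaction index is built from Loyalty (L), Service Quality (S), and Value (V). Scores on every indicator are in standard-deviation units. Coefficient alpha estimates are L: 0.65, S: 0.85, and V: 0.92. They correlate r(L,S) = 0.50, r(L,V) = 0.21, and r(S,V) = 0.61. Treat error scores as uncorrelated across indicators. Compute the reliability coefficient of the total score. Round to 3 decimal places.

Var(L+S+V) = 3 + 2·[0.50 + 0.21 + 0.61] = 3 + 2.64 = 5.64.
With uncorrelated errors the cross-covariances are all true-score covariance, so they carry over unchanged; only the diagonal terms shrink to ρᵢσᵢ².
True-score variance = [0.65 + 0.85 + 0.92] + 2.64 = 2.42 + 2.64 = 5.06.
Reliability = 5.06 / 5.64 = 0.897.

0.897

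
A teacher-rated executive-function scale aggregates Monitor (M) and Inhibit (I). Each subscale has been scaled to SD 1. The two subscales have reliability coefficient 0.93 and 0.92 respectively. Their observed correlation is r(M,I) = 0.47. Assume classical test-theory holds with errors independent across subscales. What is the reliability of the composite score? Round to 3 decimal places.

Var(M+I) = 2 + 2·[0.47] = 2 + 0.94 = 2.94.
Under uncorrelated errors the observed covariances equal the true-score covariances, so only the own-variance terms attenuate.
True-score variance = [0.93 + 0.92] + 0.94 = 1.85 + 0.94 = 2.79.
Reliability = 2.79 / 2.94 = 0.949.

0.949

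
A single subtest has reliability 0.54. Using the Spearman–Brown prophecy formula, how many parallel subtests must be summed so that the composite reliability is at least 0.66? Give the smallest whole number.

2

k ≥ ρ*(1−ρ₁)/(ρ₁(1−ρ*)) = 0.66·0.46 / (0.54·0.34) = 1.654.
Smallest integer k = 2.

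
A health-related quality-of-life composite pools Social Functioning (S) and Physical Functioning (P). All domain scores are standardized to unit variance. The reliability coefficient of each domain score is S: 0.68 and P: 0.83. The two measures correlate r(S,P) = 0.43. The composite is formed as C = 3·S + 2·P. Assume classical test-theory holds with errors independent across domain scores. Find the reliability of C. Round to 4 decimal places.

0.8040

Var(C) = 3² + 2² + 2·[6·0.43] = 13 + 5.16 = 18.16.
Because errors are independent across components, Cov(Tᵢ,Tⱼ) = Cov(Xᵢ,Xⱼ); the off-diagonal part of the true-score variance is the same as above.
True-score variance = [3²·0.68 + 2²·0.83] + 5.16 = 9.44 + 5.16 = 14.6.
Reliability = 14.6 / 18.16 = 0.8040.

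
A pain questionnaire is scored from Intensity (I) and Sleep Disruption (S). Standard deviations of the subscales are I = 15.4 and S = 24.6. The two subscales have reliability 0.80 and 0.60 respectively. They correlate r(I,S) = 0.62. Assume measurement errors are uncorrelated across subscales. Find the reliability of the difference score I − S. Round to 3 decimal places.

0.223

Var(I−S) = 15.4² + 24.6² − 2·15.4·24.6·0.62 = 842.32 − 469.762 = 372.558.
Under uncorrelated errors the observed covariances equal the true-score covariances, so only the own-variance terms attenuate.
True-score variance = [15.4²·0.80 + 24.6²·0.60] − 469.762 = 552.824 − 469.762 = 83.0624.
Reliability = 83.0624 / 372.558 = 0.223.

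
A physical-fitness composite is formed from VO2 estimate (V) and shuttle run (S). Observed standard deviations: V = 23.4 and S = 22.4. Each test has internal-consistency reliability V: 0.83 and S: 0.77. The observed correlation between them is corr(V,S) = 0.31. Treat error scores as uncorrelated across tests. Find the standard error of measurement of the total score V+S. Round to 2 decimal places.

14.44

Var(total) = 1049.32 + 324.979 = 1374.3.
True-score variance = 840.83 + 324.979 = 1165.81, so reliability = 0.8483.
Error variance = 1374.3 − 1165.81 = 208.49; SEM = √208.49 = 14.44.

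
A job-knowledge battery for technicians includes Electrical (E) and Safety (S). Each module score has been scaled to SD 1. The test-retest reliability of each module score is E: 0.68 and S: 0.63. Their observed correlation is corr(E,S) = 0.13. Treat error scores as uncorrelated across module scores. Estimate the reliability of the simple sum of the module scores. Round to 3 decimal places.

Var(E+S) = 2 + 2·[0.13] = 2 + 0.26 = 2.26.
Under uncorrelated errors the observed covariances equal the true-score covariances, so only the own-variance terms attenuate.
True-score variance = [0.68 + 0.63] + 0.26 = 1.31 + 0.26 = 1.57.
Reliability = 1.57 / 2.26 = 0.695.

0.695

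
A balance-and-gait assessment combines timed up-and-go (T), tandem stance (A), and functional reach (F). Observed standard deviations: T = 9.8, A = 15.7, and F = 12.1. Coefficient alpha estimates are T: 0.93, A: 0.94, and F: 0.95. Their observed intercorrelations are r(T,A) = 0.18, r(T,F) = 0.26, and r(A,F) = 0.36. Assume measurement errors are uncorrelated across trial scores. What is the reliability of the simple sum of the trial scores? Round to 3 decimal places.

Var(T+A+F) = 9.8² + 15.7² + 12.1² + 2·[9.8·15.7·0.18 + 9.8·12.1·0.26 + 15.7·12.1·0.36] = 488.94 + 253.83 = 742.77.
Under uncorrelated errors the observed covariances equal the true-score covariances, so only the own-variance terms attenuate.
True-score variance = [9.8²·0.93 + 15.7²·0.94 + 12.1²·0.95] + 253.83 = 460.107 + 253.83 = 713.937.
Reliability = 713.937 / 742.77 = 0.961.

0.961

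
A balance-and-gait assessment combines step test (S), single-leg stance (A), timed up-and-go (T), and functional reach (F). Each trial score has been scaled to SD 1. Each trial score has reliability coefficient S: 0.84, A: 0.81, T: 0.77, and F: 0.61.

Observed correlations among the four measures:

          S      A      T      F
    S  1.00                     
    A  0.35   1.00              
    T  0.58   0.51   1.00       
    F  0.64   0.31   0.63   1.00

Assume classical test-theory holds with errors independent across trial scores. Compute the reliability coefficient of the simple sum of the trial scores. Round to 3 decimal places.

0.903

Var(S+A+T+F) = 4 + 2·[0.35 + 0.58 + 0.64 + 0.51 + 0.31 + 0.63] = 4 + 6.04 = 10.04.
With uncorrelated errors the cross-covariances are all true-score covariance, so they carry over unchanged; only the diagonal terms shrink to ρᵢσᵢ².
True-score variance = [0.84 + 0.81 + 0.77 + 0.61] + 6.04 = 3.03 + 6.04 = 9.07.
Reliability = 9.07 / 10.04 = 0.903.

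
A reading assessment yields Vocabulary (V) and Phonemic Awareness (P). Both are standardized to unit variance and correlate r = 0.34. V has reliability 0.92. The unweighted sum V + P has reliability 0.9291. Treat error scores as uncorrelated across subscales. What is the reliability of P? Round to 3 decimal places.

0.890

Var(V+P) = 2 + 2·0.34 = 2.680.
True-score variance = ρ_V + ρ_P + 2·0.34, so 0.9291 = (0.92 + ρ_P + 0.68) / 2.680.
ρ_P = 0.9291·2.680 − 0.92 − 0.68 = 0.890.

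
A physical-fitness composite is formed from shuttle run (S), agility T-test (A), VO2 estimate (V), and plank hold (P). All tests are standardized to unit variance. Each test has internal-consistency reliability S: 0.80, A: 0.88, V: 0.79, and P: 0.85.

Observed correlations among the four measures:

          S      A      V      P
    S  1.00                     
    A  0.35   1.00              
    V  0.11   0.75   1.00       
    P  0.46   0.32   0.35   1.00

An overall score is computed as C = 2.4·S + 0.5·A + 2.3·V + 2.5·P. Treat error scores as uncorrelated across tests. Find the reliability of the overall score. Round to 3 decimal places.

Var(C) = 2.4² + 0.5² + 2.3² + 2.5² + 2·[1.2·0.35 + 5.52·0.11 + 6·0.46 + 1.15·0.75 + 1.25·0.32 + 5.75·0.35] = 17.55 + 14.1244 = 31.6744.
Because errors are independent across components, Cov(Tᵢ,Tⱼ) = Cov(Xᵢ,Xⱼ); the off-diagonal part of the true-score variance is the same as above.
True-score variance = [2.4²·0.80 + 0.5²·0.88 + 2.3²·0.79 + 2.5²·0.85] + 14.1244 = 14.3196 + 14.1244 = 28.444.
Reliability = 28.444 / 31.6744 = 0.898.

0.898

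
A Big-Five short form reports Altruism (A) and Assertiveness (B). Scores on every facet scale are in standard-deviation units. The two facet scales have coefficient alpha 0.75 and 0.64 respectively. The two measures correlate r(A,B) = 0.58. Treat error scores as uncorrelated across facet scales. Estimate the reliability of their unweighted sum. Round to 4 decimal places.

Var(A+B) = 2 + 2·[0.58] = 2 + 1.16 = 3.16.
Under uncorrelated errors the observed covariances equal the true-score covariances, so only the own-variance terms attenuate.
True-score variance = [0.75 + 0.64] + 1.16 = 1.39 + 1.16 = 2.55.
Reliability = 2.55 / 3.16 = 0.8070.

0.8070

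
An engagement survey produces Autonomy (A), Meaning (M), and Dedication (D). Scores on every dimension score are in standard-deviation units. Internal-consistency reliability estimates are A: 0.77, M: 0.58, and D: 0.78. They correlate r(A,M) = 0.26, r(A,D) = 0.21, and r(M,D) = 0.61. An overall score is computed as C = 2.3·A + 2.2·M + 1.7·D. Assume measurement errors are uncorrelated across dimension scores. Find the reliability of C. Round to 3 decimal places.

Var(C) = 2.3² + 2.2² + 1.7² + 2·[5.06·0.26 + 3.91·0.21 + 3.74·0.61] = 13.02 + 8.8362 = 21.8562.
With uncorrelated errors the cross-covariances are all true-score covariance, so they carry over unchanged; only the diagonal terms shrink to ρᵢσᵢ².
True-score variance = [2.3²·0.77 + 2.2²·0.58 + 1.7²·0.78] + 8.8362 = 9.1347 + 8.8362 = 17.9709.
Reliability = 17.9709 / 21.8562 = 0.822.

0.822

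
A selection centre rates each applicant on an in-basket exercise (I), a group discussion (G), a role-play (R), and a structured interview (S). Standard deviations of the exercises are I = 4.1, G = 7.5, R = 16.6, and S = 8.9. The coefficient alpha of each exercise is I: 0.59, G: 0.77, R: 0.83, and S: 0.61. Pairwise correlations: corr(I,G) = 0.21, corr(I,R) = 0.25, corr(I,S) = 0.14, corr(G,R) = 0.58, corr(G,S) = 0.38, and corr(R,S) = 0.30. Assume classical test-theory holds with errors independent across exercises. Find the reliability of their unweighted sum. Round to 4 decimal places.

Var(I+G+R+S) = 4.1² + 7.5² + 16.6² + 8.9² + 2·[4.1·7.5·0.21 + 4.1·16.6·0.25 + 4.1·8.9·0.14 + 7.5·16.6·0.58 + 7.5·8.9·0.38 + 16.6·8.9·0.30] = 427.83 + 340.956 = 768.786.
Because errors are independent across components, Cov(Tᵢ,Tⱼ) = Cov(Xᵢ,Xⱼ); the off-diagonal part of the true-score variance is the same as above.
True-score variance = [4.1²·0.59 + 7.5²·0.77 + 16.6²·0.83 + 8.9²·0.61] + 340.956 = 330.263 + 340.956 = 671.22.
Reliability = 671.22 / 768.786 = 0.8731.

0.8731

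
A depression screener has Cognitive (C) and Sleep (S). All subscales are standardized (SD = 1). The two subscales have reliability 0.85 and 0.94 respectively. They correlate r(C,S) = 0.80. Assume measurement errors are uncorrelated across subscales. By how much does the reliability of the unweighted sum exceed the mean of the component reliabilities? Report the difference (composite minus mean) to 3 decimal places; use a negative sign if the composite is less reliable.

0.047

Var(sum) = 2 + 1.6 = 3.6; true-score variance = 1.79 + 1.6 = 3.39; composite reliability = 0.9417.
Mean component reliability = 0.8950.
Difference = 0.9417 − 0.8950 = 0.047.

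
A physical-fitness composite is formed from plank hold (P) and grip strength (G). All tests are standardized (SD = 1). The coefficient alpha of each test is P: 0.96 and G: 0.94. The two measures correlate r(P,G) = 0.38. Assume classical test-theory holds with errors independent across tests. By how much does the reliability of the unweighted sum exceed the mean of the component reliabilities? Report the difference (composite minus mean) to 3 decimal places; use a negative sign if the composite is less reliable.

Var(sum) = 2 + 0.76 = 2.76; true-score variance = 1.9 + 0.76 = 2.66; composite reliability = 0.9638.
Mean component reliability = 0.9500.
Difference = 0.9638 − 0.9500 = 0.014.

0.014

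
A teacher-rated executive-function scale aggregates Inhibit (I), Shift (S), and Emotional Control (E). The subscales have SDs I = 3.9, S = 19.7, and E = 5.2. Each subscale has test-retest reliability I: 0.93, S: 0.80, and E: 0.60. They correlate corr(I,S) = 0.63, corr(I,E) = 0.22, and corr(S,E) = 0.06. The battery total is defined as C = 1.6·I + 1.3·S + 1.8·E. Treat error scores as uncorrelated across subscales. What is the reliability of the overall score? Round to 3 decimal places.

Var(C) = 1.6²·3.9² + 1.3²·19.7² + 1.8²·5.2² + 2·[2.08·3.9·19.7·0.63 + 2.88·3.9·5.2·0.22 + 2.34·19.7·5.2·0.06] = 782.419 + 255.82 = 1038.24.
Because errors are independent across components, Cov(Tᵢ,Tⱼ) = Cov(Xᵢ,Xⱼ); the off-diagonal part of the true-score variance is the same as above.
True-score variance = [1.6²·3.9²·0.93 + 1.3²·19.7²·0.80 + 1.8²·5.2²·0.60] + 255.82 = 613.475 + 255.82 = 869.295.
Reliability = 869.295 / 1038.24 = 0.837.

0.837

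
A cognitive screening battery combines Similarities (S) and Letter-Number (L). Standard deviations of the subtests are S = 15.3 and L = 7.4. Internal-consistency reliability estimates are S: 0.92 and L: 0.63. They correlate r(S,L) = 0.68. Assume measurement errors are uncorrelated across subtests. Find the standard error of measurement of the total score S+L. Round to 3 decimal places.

6.244

Var(total) = 288.85 + 153.979 = 442.829.
True-score variance = 249.862 + 153.979 = 403.841, so reliability = 0.9120.
Error variance = 442.829 − 403.841 = 38.9884; SEM = √38.9884 = 6.244.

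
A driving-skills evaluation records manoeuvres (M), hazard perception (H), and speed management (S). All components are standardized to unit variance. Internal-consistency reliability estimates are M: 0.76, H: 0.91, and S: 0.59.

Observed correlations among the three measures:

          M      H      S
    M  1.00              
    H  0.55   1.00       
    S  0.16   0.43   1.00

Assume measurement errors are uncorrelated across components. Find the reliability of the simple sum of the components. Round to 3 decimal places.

Var(M+H+S) = 3 + 2·[0.55 + 0.16 + 0.43] = 3 + 2.28 = 5.28.
With uncorrelated errors the cross-covariances are all true-score covariance, so they carry over unchanged; only the diagonal terms shrink to ρᵢσᵢ².
True-score variance = [0.76 + 0.91 + 0.59] + 2.28 = 2.26 + 2.28 = 4.54.
Reliability = 4.54 / 5.28 = 0.860.

0.860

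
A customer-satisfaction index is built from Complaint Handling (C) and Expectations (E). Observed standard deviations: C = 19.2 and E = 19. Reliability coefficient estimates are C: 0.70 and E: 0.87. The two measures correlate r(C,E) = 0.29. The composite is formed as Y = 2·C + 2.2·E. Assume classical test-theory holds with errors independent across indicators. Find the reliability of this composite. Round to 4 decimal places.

0.8388

Var(Y) = 2²·19.2² + 2.2²·19² + 2·[4.4·19.2·19·0.29] = 3221.8 + 930.97 = 4152.77.
With uncorrelated errors the cross-covariances are all true-score covariance, so they carry over unchanged; only the diagonal terms shrink to ρᵢσᵢ².
True-score variance = [2²·19.2²·0.70 + 2.2²·19²·0.87] + 930.97 = 2552.29 + 930.97 = 3483.26.
Reliability = 3483.26 / 4152.77 = 0.8388.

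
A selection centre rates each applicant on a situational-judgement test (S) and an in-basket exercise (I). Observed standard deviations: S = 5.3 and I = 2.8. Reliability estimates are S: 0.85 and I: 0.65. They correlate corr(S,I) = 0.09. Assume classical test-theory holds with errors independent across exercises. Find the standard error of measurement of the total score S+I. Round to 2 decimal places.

Var(total) = 35.93 + 2.6712 = 38.6012.
True-score variance = 28.9725 + 2.6712 = 31.6437, so reliability = 0.8198.
Error variance = 38.6012 − 31.6437 = 6.9575; SEM = √6.9575 = 2.64.

2.64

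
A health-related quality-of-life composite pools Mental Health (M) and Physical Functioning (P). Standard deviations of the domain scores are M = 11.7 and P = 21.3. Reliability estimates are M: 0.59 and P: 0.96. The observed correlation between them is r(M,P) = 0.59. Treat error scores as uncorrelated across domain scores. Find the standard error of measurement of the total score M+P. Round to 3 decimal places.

8.618

Var(total) = 590.58 + 294.068 = 884.648.
True-score variance = 516.308 + 294.068 = 810.375, so reliability = 0.9160.
Error variance = 884.648 − 810.375 = 74.2725; SEM = √74.2725 = 8.618.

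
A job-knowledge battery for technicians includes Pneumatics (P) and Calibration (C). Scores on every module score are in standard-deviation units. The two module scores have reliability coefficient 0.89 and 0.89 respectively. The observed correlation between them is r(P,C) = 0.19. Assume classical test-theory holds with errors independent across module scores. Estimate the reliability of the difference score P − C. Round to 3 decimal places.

Var(P−C) = 1 + 1 − 2·0.19 = 2 − 0.38 = 1.62.
Because errors are independent across components, Cov(Tᵢ,Tⱼ) = Cov(Xᵢ,Xⱼ); the off-diagonal part of the true-score variance is the same as above.
True-score variance = [0.89 + 0.89] − 0.38 = 1.78 − 0.38 = 1.4.
Reliability = 1.4 / 1.62 = 0.864.

0.864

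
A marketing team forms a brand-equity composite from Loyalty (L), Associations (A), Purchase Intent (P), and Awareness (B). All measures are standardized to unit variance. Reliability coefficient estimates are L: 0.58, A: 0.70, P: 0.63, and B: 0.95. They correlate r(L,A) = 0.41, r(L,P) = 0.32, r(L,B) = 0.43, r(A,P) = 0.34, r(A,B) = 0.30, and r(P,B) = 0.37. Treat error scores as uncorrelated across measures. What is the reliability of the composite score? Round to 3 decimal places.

Var(L+A+P+B) = 4 + 2·[0.41 + 0.32 + 0.43 + 0.34 + 0.30 + 0.37] = 4 + 4.34 = 8.34.
Because errors are independent across components, Cov(Tᵢ,Tⱼ) = Cov(Xᵢ,Xⱼ); the off-diagonal part of the true-score variance is the same as above.
True-score variance = [0.58 + 0.70 + 0.63 + 0.95] + 4.34 = 2.86 + 4.34 = 7.2.
Reliability = 7.2 / 8.34 = 0.863.

0.863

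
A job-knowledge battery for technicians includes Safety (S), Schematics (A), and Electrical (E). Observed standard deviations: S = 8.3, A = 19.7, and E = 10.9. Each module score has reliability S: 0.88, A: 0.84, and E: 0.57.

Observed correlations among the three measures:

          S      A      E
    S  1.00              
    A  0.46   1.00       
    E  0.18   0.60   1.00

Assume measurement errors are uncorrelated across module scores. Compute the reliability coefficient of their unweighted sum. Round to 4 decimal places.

0.8805

Var(S+A+E) = 8.3² + 19.7² + 10.9² + 2·[8.3·19.7·0.46 + 8.3·10.9·0.18 + 19.7·10.9·0.60] = 575.79 + 440.674 = 1016.46.
With uncorrelated errors the cross-covariances are all true-score covariance, so they carry over unchanged; only the diagonal terms shrink to ρᵢσᵢ².
True-score variance = [8.3²·0.88 + 19.7²·0.84 + 10.9²·0.57] + 440.674 = 454.34 + 440.674 = 895.015.
Reliability = 895.015 / 1016.46 = 0.8805.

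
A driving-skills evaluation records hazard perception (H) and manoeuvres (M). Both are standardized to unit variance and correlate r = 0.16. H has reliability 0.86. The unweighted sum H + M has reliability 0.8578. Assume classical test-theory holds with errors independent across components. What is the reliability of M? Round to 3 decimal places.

Var(H+M) = 2 + 2·0.16 = 2.320.
True-score variance = ρ_H + ρ_M + 2·0.16, so 0.8578 = (0.86 + ρ_M + 0.32) / 2.320.
ρ_M = 0.8578·2.320 − 0.86 − 0.32 = 0.810.

0.810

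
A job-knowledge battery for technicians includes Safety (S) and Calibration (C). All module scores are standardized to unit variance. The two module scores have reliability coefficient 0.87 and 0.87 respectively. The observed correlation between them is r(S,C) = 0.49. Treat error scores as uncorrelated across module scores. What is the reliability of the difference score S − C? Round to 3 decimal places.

0.745

Var(S−C) = 1 + 1 − 2·0.49 = 2 − 0.98 = 1.02.
Under uncorrelated errors the observed covariances equal the true-score covariances, so only the own-variance terms attenuate.
True-score variance = [0.87 + 0.87] − 0.98 = 1.74 − 0.98 = 0.76.
Reliability = 0.76 / 1.02 = 0.745.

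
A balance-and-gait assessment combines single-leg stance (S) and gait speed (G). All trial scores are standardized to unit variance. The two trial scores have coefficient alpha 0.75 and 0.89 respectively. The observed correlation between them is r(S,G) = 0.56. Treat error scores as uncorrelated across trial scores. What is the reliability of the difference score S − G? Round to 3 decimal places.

0.591

Var(S−G) = 1 + 1 − 2·0.56 = 2 − 1.12 = 0.88.
With uncorrelated errors the cross-covariances are all true-score covariance, so they carry over unchanged; only the diagonal terms shrink to ρᵢσᵢ².
True-score variance = [0.75 + 0.89] − 1.12 = 1.64 − 1.12 = 0.52.
Reliability = 0.52 / 0.88 = 0.591.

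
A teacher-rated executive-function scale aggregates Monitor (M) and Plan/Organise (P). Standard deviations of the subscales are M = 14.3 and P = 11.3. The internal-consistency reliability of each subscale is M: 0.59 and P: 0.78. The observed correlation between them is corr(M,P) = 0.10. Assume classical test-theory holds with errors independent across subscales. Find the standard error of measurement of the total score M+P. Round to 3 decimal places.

10.580

Var(total) = 332.18 + 32.318 = 364.498.
True-score variance = 220.247 + 32.318 = 252.565, so reliability = 0.6929.
Error variance = 364.498 − 252.565 = 111.933; SEM = √111.933 = 10.580.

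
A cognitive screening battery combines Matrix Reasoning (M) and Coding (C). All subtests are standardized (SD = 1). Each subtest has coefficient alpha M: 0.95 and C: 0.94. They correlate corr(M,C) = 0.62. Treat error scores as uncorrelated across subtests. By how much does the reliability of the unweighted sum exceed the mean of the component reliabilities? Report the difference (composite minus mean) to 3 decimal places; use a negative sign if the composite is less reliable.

Var(sum) = 2 + 1.24 = 3.24; true-score variance = 1.89 + 1.24 = 3.13; composite reliability = 0.9660.
Mean component reliability = 0.9450.
Difference = 0.9660 − 0.9450 = 0.021.

0.021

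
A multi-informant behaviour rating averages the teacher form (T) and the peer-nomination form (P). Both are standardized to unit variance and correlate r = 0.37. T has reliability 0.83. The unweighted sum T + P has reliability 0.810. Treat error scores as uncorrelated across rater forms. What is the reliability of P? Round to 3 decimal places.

Var(T+P) = 2 + 2·0.37 = 2.740.
True-score variance = ρ_T + ρ_P + 2·0.37, so 0.810 = (0.83 + ρ_P + 0.74) / 2.740.
ρ_P = 0.810·2.740 − 0.83 − 0.74 = 0.649.

0.649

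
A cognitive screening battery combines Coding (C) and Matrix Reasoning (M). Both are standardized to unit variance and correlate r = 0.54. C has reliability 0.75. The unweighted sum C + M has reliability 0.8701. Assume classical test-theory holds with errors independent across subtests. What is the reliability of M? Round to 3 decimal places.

0.850

Var(C+M) = 2 + 2·0.54 = 3.080.
True-score variance = ρ_C + ρ_M + 2·0.54, so 0.8701 = (0.75 + ρ_M + 1.08) / 3.080.
ρ_M = 0.8701·3.080 − 0.75 − 1.08 = 0.850.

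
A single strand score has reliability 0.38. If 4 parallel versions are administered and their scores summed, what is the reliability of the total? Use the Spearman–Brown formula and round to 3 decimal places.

ρ_k = kρ / (1 + (k−1)ρ) = 4·0.38 / (1 + 3·0.38) = 1.520 / 2.140 = 0.710.

0.710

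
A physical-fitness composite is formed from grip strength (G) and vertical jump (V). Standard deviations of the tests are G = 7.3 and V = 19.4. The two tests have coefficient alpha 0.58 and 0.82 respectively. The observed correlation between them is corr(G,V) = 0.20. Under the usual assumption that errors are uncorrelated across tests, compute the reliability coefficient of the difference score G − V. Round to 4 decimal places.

Var(G−V) = 7.3² + 19.4² − 2·7.3·19.4·0.20 = 429.65 − 56.648 = 373.002.
With uncorrelated errors the cross-covariances are all true-score covariance, so they carry over unchanged; only the diagonal terms shrink to ρᵢσᵢ².
True-score variance = [7.3²·0.58 + 19.4²·0.82] − 56.648 = 339.523 − 56.648 = 282.875.
Reliability = 282.875 / 373.002 = 0.7584.

0.7584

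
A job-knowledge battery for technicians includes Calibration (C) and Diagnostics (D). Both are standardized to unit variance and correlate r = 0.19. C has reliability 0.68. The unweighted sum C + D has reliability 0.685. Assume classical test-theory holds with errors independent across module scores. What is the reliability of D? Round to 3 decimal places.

0.570

Var(C+D) = 2 + 2·0.19 = 2.380.
True-score variance = ρ_C + ρ_D + 2·0.19, so 0.685 = (0.68 + ρ_D + 0.38) / 2.380.
ρ_D = 0.685·2.380 − 0.68 − 0.38 = 0.570.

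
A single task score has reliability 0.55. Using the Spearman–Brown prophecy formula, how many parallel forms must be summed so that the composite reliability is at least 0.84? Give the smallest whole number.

5

k ≥ ρ*(1−ρ₁)/(ρ₁(1−ρ*)) = 0.84·0.45 / (0.55·0.16) = 4.295.
Smallest integer k = 5.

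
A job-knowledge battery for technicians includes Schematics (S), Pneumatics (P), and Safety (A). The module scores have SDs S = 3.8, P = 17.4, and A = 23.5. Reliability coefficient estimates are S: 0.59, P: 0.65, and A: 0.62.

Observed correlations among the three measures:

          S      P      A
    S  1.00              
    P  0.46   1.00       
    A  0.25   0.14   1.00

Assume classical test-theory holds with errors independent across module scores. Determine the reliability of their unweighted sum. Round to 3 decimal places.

Var(S+P+A) = 3.8² + 17.4² + 23.5² + 2·[3.8·17.4·0.46 + 3.8·23.5·0.25 + 17.4·23.5·0.14] = 869.45 + 219.972 = 1089.42.
With uncorrelated errors the cross-covariances are all true-score covariance, so they carry over unchanged; only the diagonal terms shrink to ρᵢσᵢ².
True-score variance = [3.8²·0.59 + 17.4²·0.65 + 23.5²·0.62] + 219.972 = 547.709 + 219.972 = 767.681.
Reliability = 767.681 / 1089.42 = 0.705.

0.705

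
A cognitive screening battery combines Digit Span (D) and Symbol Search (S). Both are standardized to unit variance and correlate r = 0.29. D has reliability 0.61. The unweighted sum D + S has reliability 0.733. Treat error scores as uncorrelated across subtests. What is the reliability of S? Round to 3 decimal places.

Var(D+S) = 2 + 2·0.29 = 2.580.
True-score variance = ρ_D + ρ_S + 2·0.29, so 0.733 = (0.61 + ρ_S + 0.58) / 2.580.
ρ_S = 0.733·2.580 − 0.61 − 0.58 = 0.701.

0.701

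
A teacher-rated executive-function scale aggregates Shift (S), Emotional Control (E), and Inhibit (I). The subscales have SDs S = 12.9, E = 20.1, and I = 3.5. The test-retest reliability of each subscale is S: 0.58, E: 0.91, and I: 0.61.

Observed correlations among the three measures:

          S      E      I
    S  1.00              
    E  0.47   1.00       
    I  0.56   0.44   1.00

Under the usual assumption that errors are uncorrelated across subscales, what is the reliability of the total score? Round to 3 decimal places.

Var(S+E+I) = 12.9² + 20.1² + 3.5² + 2·[12.9·20.1·0.47 + 12.9·3.5·0.56 + 20.1·3.5·0.44] = 582.67 + 356.209 = 938.879.
With uncorrelated errors the cross-covariances are all true-score covariance, so they carry over unchanged; only the diagonal terms shrink to ρᵢσᵢ².
True-score variance = [12.9²·0.58 + 20.1²·0.91 + 3.5²·0.61] + 356.209 = 471.639 + 356.209 = 827.848.
Reliability = 827.848 / 938.879 = 0.882.

0.882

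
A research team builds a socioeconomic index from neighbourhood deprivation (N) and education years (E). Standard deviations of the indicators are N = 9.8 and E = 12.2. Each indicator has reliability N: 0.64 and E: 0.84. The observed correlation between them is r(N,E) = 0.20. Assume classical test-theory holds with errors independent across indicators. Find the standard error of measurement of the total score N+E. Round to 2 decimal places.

Var(total) = 244.88 + 47.824 = 292.704.
True-score variance = 186.491 + 47.824 = 234.315, so reliability = 0.8005.
Error variance = 292.704 − 234.315 = 58.3888; SEM = √58.3888 = 7.64.

7.64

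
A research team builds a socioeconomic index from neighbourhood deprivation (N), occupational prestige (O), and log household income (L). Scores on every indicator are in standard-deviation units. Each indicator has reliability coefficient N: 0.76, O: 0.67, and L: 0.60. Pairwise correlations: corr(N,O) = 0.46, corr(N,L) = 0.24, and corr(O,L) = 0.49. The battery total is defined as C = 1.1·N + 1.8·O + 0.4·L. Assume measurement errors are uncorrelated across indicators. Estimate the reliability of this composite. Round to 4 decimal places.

0.8063

Var(C) = 1.1² + 1.8² + 0.4² + 2·[1.98·0.46 + 0.44·0.24 + 0.72·0.49] = 4.61 + 2.7384 = 7.3484.
Because errors are independent across components, Cov(Tᵢ,Tⱼ) = Cov(Xᵢ,Xⱼ); the off-diagonal part of the true-score variance is the same as above.
True-score variance = [1.1²·0.76 + 1.8²·0.67 + 0.4²·0.60] + 2.7384 = 3.1864 + 2.7384 = 5.9248.
Reliability = 5.9248 / 7.3484 = 0.8063.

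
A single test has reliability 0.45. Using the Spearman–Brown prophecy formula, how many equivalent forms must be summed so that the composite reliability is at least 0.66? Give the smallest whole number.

3

k ≥ ρ*(1−ρ₁)/(ρ₁(1−ρ*)) = 0.66·0.55 / (0.45·0.34) = 2.373.
Smallest integer k = 3.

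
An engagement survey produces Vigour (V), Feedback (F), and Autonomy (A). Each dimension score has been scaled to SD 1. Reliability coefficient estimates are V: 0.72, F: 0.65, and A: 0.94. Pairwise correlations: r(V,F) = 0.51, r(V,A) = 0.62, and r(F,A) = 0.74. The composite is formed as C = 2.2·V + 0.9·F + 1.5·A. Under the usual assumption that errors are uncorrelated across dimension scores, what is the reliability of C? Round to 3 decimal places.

Var(C) = 2.2² + 0.9² + 1.5² + 2·[1.98·0.51 + 3.3·0.62 + 1.35·0.74] = 7.9 + 8.1096 = 16.0096.
Under uncorrelated errors the observed covariances equal the true-score covariances, so only the own-variance terms attenuate.
True-score variance = [2.2²·0.72 + 0.9²·0.65 + 1.5²·0.94] + 8.1096 = 6.1263 + 8.1096 = 14.2359.
Reliability = 14.2359 / 16.0096 = 0.889.

0.889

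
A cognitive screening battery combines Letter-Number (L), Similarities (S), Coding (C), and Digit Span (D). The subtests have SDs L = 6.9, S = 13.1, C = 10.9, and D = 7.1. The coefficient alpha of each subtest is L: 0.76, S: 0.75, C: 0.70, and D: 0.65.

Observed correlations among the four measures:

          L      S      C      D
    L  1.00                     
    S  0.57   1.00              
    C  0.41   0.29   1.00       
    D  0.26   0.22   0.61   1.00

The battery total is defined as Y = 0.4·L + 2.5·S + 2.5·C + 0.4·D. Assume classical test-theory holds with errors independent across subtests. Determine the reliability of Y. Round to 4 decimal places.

0.8132

Var(Y) = 0.4²·6.9² + 2.5²·13.1² + 2.5²·10.9² + 0.4²·7.1² + 2·[6.9·13.1·0.57 + 6.9·10.9·0.41 + 0.16·6.9·7.1·0.26 + 6.25·13.1·10.9·0.29 + 13.1·7.1·0.22 + 10.9·7.1·0.61] = 1830.81 + 821.747 = 2652.55.
Because errors are independent across components, Cov(Tᵢ,Tⱼ) = Cov(Xᵢ,Xⱼ); the off-diagonal part of the true-score variance is the same as above.
True-score variance = [0.4²·6.9²·0.76 + 2.5²·13.1²·0.75 + 2.5²·10.9²·0.70 + 0.4²·7.1²·0.65] + 821.747 = 1335.25 + 821.747 = 2156.99.
Reliability = 2156.99 / 2652.55 = 0.8132.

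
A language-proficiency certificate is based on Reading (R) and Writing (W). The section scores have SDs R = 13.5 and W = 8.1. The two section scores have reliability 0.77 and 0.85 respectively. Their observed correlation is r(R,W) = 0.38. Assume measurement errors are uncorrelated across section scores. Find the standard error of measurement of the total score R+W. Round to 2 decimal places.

7.19

Var(total) = 247.86 + 83.106 = 330.966.
True-score variance = 196.101 + 83.106 = 279.207, so reliability = 0.8436.
Error variance = 330.966 − 279.207 = 51.759; SEM = √51.759 = 7.19.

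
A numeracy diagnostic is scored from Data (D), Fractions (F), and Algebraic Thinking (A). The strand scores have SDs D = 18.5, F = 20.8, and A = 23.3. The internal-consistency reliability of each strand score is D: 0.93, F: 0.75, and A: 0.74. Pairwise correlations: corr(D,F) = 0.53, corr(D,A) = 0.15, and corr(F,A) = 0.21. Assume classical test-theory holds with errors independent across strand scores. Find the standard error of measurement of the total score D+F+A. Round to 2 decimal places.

16.53

Var(total) = 1317.78 + 740.752 = 2058.53.
True-score variance = 1044.51 + 740.752 = 1785.26, so reliability = 0.8673.
Error variance = 2058.53 − 1785.26 = 273.269; SEM = √273.269 = 16.53.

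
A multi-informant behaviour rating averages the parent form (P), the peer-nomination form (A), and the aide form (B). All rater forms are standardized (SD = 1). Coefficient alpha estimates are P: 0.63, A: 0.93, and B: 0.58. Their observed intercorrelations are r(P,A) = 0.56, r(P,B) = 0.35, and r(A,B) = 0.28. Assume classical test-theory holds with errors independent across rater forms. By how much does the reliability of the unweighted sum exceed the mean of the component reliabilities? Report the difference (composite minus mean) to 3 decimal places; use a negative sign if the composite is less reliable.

0.127

Var(sum) = 3 + 2.38 = 5.38; true-score variance = 2.14 + 2.38 = 4.52; composite reliability = 0.8401.
Mean component reliability = 0.7133.
Difference = 0.8401 − 0.7133 = 0.127.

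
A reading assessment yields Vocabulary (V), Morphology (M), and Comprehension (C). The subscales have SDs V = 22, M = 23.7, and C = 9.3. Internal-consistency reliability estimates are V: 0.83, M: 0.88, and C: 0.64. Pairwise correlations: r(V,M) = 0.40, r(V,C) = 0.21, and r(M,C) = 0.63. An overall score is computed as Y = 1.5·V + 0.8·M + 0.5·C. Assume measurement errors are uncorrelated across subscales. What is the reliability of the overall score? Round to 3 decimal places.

Var(Y) = 1.5²·22² + 0.8²·23.7² + 0.5²·9.3² + 2·[1.2·22·23.7·0.40 + 0.75·22·9.3·0.21 + 0.4·23.7·9.3·0.63] = 1470.1 + 676.08 = 2146.18.
Because errors are independent across components, Cov(Tᵢ,Tⱼ) = Cov(Xᵢ,Xⱼ); the off-diagonal part of the true-score variance is the same as above.
True-score variance = [1.5²·22²·0.83 + 0.8²·23.7²·0.88 + 0.5²·9.3²·0.64] + 676.08 = 1234.05 + 676.08 = 1910.13.
Reliability = 1910.13 / 2146.18 = 0.890.

0.890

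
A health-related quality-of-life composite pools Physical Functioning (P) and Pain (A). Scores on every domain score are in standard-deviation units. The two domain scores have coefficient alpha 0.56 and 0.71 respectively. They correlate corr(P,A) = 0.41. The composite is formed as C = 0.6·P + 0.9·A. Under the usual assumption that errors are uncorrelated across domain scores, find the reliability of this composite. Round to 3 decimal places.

Var(C) = 0.6² + 0.9² + 2·[0.54·0.41] = 1.17 + 0.4428 = 1.6128.
Because errors are independent across components, Cov(Tᵢ,Tⱼ) = Cov(Xᵢ,Xⱼ); the off-diagonal part of the true-score variance is the same as above.
True-score variance = [0.6²·0.56 + 0.9²·0.71] + 0.4428 = 0.7767 + 0.4428 = 1.2195.
Reliability = 1.2195 / 1.6128 = 0.756.

0.756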